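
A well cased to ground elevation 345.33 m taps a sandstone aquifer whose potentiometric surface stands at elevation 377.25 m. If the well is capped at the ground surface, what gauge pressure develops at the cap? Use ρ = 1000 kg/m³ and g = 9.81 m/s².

Head above the cap: Δh = 377.25 − 345.33 = 31.92 m.
P = ρgΔh = 1000 × 9.81 × 31.92 = 313135 Pa ≈ 313 kPa.

P ≈ 313 kPa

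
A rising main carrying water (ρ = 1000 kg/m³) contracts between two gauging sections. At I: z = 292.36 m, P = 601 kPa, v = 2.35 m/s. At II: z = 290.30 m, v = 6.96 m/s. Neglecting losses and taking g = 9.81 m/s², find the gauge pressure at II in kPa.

Pressure head at I: ψ₁ = P₁/(ρg) = 601×1000 / (1000 × 9.81) = 61.26 m.
Velocity heads: v₁²/2g = 2.35²/19.62 = 0.281 m; v₂²/2g = 6.96²/19.62 = 2.469 m.
Total head H = z₁ + ψ₁ + v₁²/2g = 292.36 + 61.26 + 0.281 = 353.90 m.
ψ₂ = H − z₂ − v₂²/2g = 353.90 − 290.30 − 2.469 = 61.13 m.
P₂ = ρgψ₂ = 1000 × 9.81 × 61.13 ≈ 600 kPa.

P₂ ≈ 600 kPa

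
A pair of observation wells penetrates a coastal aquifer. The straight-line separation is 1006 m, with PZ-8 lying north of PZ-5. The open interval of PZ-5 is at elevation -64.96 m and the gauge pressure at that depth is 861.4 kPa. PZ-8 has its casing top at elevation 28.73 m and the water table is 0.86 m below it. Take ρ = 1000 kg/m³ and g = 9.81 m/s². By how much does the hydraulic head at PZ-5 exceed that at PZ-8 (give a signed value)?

Δh ≈ -5.02 m

Pressure head at PZ-5: ψ = P/(ρg) = 861.4×1000 / (1000 × 9.81) = 87.81 m.
Total head at PZ-5: h = z + ψ = -64.96 + 87.81 = 22.85 m.
Total head at PZ-8: h = 28.73 − 0.86 = 27.87 m.
Head difference: h(PZ-5) − h(PZ-8) = 22.85 − 27.87 = -5.02 m.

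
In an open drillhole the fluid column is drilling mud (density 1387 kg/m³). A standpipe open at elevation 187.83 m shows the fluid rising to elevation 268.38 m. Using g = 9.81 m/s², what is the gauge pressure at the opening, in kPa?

P ≈ 1100 kPa

Pressure head ψ = h − z = 268.38 − 187.83 = 80.55 m.
P = ρgψ = 1387 × 9.81 × 80.55 = 1096001 Pa ≈ 1100 kPa.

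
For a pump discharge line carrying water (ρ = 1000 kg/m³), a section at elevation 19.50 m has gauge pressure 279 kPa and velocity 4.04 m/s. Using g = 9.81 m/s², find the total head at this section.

h ≈ 48.77 m

Pressure head ψ = P/(ρg) = 279×1000 / (1000 × 9.81) = 28.44 m.
Velocity head = v²/(2g) = 4.04² / (2 × 9.81) = 0.832 m.
h = z + ψ + v²/(2g) = 19.50 + 28.44 + 0.832 = 48.77 m.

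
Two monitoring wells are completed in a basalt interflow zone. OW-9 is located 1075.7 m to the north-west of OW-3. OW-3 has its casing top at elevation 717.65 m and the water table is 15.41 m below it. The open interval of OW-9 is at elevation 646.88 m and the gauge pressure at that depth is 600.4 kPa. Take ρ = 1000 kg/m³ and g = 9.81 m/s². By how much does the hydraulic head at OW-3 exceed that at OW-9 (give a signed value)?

Δh ≈ -5.84 m

Total head at OW-3: h = 717.65 − 15.41 = 702.24 m.
Pressure head at OW-9: ψ = P/(ρg) = 600.4×1000 / (1000 × 9.81) = 61.20 m.
Total head at OW-9: h = z + ψ = 646.88 + 61.20 = 708.08 m.
Head difference: h(OW-3) − h(OW-9) = 702.24 − 708.08 = -5.84 m.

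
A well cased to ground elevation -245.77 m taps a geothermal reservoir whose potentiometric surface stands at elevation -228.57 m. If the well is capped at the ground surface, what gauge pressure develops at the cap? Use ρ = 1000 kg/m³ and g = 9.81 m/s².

Head above the cap: Δh = -228.57 − (-245.77) = 17.20 m.
P = ρgΔh = 1000 × 9.81 × 17.20 = 168732 Pa ≈ 169 kPa.

P ≈ 169 kPa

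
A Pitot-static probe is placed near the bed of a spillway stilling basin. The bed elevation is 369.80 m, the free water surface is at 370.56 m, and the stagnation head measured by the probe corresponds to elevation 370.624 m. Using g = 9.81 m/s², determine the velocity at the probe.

Near the bed, under hydrostatic conditions, the piezometric head (z + ψ) equals the free-surface elevation, 370.56 m.
Velocity head = total − piezometric = 370.624 − 370.56 = 0.064 m.
v = √(2g·h_v) = √(2 × 9.81 × 0.064) = 1.12 m/s.

v ≈ 1.12 m/s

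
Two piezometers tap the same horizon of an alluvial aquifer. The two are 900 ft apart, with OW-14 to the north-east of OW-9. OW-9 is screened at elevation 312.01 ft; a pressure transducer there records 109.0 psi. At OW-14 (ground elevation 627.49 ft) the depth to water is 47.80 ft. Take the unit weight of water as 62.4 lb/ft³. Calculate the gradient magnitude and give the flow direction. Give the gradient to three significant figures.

Pressure head at OW-9: ψ = 144·P/γ = 144 × 109.0 / 62.4 = 251.54 ft.
Total head at OW-9: h = z + ψ = 312.01 + 251.54 = 563.55 ft.
Total head at OW-14: h = 627.49 − 47.80 = 579.69 ft.
Head difference: h(OW-9) − h(OW-14) = 563.55 − 579.69 = -16.14 ft.
Hydraulic gradient: i = |Δh| / L = 16.14 / 900 = 0.0179.
Flow is from higher to lower head: from OW-14 toward OW-9, i.e. toward the south-west.

i ≈ 0.0179; groundwater flows toward the south-west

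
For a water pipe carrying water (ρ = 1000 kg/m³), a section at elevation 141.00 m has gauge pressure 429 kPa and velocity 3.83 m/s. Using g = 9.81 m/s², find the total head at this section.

Pressure head ψ = P/(ρg) = 429×1000 / (1000 × 9.81) = 43.73 m.
Velocity head = v²/(2g) = 3.83² / (2 × 9.81) = 0.748 m.
h = z + ψ + v²/(2g) = 141.00 + 43.73 + 0.748 = 185.48 m.

h ≈ 185.48 m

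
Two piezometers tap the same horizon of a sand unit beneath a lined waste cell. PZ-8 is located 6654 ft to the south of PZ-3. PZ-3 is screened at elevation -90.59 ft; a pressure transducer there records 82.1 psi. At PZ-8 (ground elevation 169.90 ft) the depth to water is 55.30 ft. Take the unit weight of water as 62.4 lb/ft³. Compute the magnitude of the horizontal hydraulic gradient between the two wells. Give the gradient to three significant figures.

i ≈ 0.00236

Pressure head at PZ-3: ψ = 144·P/γ = 144 × 82.1 / 62.4 = 189.46 ft.
Total head at PZ-3: h = z + ψ = -90.59 + 189.46 = 98.87 ft.
Total head at PZ-8: h = 169.90 − 55.30 = 114.60 ft.
Head difference: h(PZ-3) − h(PZ-8) = 98.87 − 114.60 = -15.73 ft.
Hydraulic gradient: i = |Δh| / L = 15.73 / 6654 = 0.00236.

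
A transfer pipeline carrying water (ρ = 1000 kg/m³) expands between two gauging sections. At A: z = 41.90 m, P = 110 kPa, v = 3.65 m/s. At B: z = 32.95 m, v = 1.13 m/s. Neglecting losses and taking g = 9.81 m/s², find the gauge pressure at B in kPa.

Pressure head at A: ψ₁ = P₁/(ρg) = 110×1000 / (1000 × 9.81) = 11.21 m.
Velocity heads: v₁²/2g = 3.65²/19.62 = 0.679 m; v₂²/2g = 1.13²/19.62 = 0.065 m.
Total head H = z₁ + ψ₁ + v₁²/2g = 41.90 + 11.21 + 0.679 = 53.79 m.
ψ₂ = H − z₂ − v₂²/2g = 53.79 − 32.95 − 0.065 = 20.77 m.
P₂ = ρgψ₂ = 1000 × 9.81 × 20.77 ≈ 204 kPa.

P₂ ≈ 204 kPa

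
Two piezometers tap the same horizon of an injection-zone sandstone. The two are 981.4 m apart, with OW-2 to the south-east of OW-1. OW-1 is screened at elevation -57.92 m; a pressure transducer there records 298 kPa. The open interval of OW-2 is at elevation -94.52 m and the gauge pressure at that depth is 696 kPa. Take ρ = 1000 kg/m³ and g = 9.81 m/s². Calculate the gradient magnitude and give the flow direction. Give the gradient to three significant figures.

i ≈ 0.00405; groundwater flows toward the north-west

Pressure head at OW-1: ψ = P/(ρg) = 298×1000 / (1000 × 9.81) = 30.38 m.
Total head at OW-1: h = z + ψ = -57.92 + 30.38 = -27.54 m.
Pressure head at OW-2: ψ = P/(ρg) = 696×1000 / (1000 × 9.81) = 70.95 m.
Total head at OW-2: h = z + ψ = -94.52 + 70.95 = -23.57 m.
Head difference: h(OW-1) − h(OW-2) = -27.54 − (-23.57) = -3.97 m.
Hydraulic gradient: i = |Δh| / L = 3.97 / 981.4 = 0.00405.
Flow is from higher to lower head: from OW-2 toward OW-1, i.e. toward the north-west.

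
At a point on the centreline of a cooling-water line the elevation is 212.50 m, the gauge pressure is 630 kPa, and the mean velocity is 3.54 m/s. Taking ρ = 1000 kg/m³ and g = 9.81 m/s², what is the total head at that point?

h ≈ 277.36 m

Pressure head ψ = P/(ρg) = 630×1000 / (1000 × 9.81) = 64.22 m.
Velocity head = v²/(2g) = 3.54² / (2 × 9.81) = 0.639 m.
h = z + ψ + v²/(2g) = 212.50 + 64.22 + 0.639 = 277.36 m.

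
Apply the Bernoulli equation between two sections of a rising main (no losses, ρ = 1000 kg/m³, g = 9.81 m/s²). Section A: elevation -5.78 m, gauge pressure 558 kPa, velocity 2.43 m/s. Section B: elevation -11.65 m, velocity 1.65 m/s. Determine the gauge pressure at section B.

P₂ ≈ 617 kPa

Pressure head at A: ψ₁ = P₁/(ρg) = 558×1000 / (1000 × 9.81) = 56.88 m.
Velocity heads: v₁²/2g = 2.43²/19.62 = 0.301 m; v₂²/2g = 1.65²/19.62 = 0.139 m.
Total head H = z₁ + ψ₁ + v₁²/2g = -5.78 + 56.88 + 0.301 = 51.40 m.
ψ₂ = H − z₂ − v₂²/2g = 51.40 − (-11.65) − 0.139 = 62.91 m.
P₂ = ρgψ₂ = 1000 × 9.81 × 62.91 ≈ 617 kPa.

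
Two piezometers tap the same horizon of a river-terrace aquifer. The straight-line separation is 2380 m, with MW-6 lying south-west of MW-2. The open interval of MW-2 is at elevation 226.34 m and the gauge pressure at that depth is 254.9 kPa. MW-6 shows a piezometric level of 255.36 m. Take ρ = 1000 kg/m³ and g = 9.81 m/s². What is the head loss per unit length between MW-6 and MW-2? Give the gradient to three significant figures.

i ≈ 0.00128 m/m

Pressure head at MW-2: ψ = P/(ρg) = 254.9×1000 / (1000 × 9.81) = 25.98 m.
Total head at MW-2: h = z + ψ = 226.34 + 25.98 = 252.32 m.
Total head at MW-6: h = 255.36 m (water level in the piezometer is the total head).
Head difference: h(MW-2) − h(MW-6) = 252.32 − 255.36 = -3.04 m.
Hydraulic gradient: i = |Δh| / L = 3.04 / 2380 = 0.00128.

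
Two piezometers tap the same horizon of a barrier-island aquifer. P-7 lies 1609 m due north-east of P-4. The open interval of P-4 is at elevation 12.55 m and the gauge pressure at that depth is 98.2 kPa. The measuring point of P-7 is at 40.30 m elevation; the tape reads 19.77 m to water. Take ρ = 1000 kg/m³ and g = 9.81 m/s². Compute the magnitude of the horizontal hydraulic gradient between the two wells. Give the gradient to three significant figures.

Pressure head at P-4: ψ = P/(ρg) = 98.2×1000 / (1000 × 9.81) = 10.01 m.
Total head at P-4: h = z + ψ = 12.55 + 10.01 = 22.56 m.
Total head at P-7: h = 40.30 − 19.77 = 20.53 m.
Head difference: h(P-4) − h(P-7) = 22.56 − 20.53 = 2.03 m.
Hydraulic gradient: i = |Δh| / L = 2.03 / 1609 = 0.00126.

i ≈ 0.00126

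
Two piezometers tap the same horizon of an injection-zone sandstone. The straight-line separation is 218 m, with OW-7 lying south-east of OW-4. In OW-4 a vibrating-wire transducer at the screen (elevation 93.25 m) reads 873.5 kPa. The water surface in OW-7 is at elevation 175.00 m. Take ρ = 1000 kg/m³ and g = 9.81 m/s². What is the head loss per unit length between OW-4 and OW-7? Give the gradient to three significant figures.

i ≈ 0.0334 m/m

Pressure head at OW-4: ψ = P/(ρg) = 873.5×1000 / (1000 × 9.81) = 89.04 m.
Total head at OW-4: h = z + ψ = 93.25 + 89.04 = 182.29 m.
Total head at OW-7: h = 175.00 m (water level in the piezometer is the total head).
Head difference: h(OW-4) − h(OW-7) = 182.29 − 175.00 = 7.29 m.
Hydraulic gradient: i = |Δh| / L = 7.29 / 218 = 0.0334.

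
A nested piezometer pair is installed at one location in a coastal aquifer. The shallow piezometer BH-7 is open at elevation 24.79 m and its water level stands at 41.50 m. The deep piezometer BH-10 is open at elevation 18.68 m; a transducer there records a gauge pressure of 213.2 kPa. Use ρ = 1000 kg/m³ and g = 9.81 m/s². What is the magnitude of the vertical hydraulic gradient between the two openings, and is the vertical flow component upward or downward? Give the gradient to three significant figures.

|i_v| ≈ 0.178; vertical flow is downward

Total head at BH-7: h = 41.50 m (water level in the standpipe).
Pressure head at BH-10: ψ = P/(ρg) = 213.2×1000 / (1000 × 9.81) = 21.73 m.
Total head at BH-10: h = z + ψ = 18.68 + 21.73 = 40.41 m.
Δh = h(BH-7) − h(BH-10) = 41.50 − 40.41 = 1.09 m.
Vertical separation Δz = 24.79 − 18.68 = 6.11 m.
|i_v| = |Δh| / Δz = 1.09 / 6.11 = 0.178.
Head is higher in the shallow piezometer, so vertical flow is downward (recharge condition).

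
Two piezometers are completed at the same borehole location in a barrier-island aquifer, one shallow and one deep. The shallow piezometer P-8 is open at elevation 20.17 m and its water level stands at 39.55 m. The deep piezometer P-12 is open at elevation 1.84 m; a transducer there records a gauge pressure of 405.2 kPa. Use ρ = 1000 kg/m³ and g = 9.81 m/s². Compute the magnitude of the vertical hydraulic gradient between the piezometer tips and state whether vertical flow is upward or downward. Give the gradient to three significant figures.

|i_v| ≈ 0.196; vertical flow is upward

Total head at P-8: h = 39.55 m (water level in the standpipe).
Pressure head at P-12: ψ = P/(ρg) = 405.2×1000 / (1000 × 9.81) = 41.30 m.
Total head at P-12: h = z + ψ = 1.84 + 41.30 = 43.14 m.
Δh = h(P-8) − h(P-12) = 39.55 − 43.14 = -3.59 m.
Vertical separation Δz = 20.17 − 1.84 = 18.33 m.
|i_v| = |Δh| / Δz = 3.59 / 18.33 = 0.196.
Head is higher in the deep piezometer, so vertical flow is upward (discharge condition).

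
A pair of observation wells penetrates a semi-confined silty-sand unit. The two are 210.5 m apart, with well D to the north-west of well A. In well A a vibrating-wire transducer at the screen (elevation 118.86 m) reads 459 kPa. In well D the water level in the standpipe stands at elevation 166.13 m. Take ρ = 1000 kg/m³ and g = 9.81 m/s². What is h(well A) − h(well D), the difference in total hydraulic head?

Δh ≈ -0.48 m

Pressure head at well A: ψ = P/(ρg) = 459×1000 / (1000 × 9.81) = 46.79 m.
Total head at well A: h = z + ψ = 118.86 + 46.79 = 165.65 m.
Total head at well D: h = 166.13 m (water level in the piezometer is the total head).
Head difference: h(well A) − h(well D) = 165.65 − 166.13 = -0.48 m.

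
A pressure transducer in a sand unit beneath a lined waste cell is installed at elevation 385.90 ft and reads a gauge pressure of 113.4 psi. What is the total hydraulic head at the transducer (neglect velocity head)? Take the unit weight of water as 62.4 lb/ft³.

h ≈ 647.59 ft

ψ = 144·P/γ = 144 × 113.4 / 62.4 = 261.69 ft.
h = z + ψ = 385.90 + 261.69 = 647.59 ft.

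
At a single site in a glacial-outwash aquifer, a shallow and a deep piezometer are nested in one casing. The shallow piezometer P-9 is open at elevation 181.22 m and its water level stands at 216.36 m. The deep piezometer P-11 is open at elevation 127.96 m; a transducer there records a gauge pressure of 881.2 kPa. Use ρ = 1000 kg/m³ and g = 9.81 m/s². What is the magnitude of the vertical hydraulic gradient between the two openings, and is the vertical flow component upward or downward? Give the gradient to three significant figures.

|i_v| ≈ 0.0268; vertical flow is upward

Total head at P-9: h = 216.36 m (water level in the standpipe).
Pressure head at P-11: ψ = P/(ρg) = 881.2×1000 / (1000 × 9.81) = 89.83 m.
Total head at P-11: h = z + ψ = 127.96 + 89.83 = 217.79 m.
Δh = h(P-9) − h(P-11) = 216.36 − 217.79 = -1.43 m.
Vertical separation Δz = 181.22 − 127.96 = 53.26 m.
|i_v| = |Δh| / Δz = 1.43 / 53.26 = 0.0268.
Head is higher in the deep piezometer, so vertical flow is upward (discharge condition).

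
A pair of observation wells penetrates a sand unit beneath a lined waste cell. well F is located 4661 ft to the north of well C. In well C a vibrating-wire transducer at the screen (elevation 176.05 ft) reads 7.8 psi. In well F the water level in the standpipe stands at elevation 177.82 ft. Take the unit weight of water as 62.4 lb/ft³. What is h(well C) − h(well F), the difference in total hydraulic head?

Pressure head at well C: ψ = 144·P/γ = 144 × 7.8 / 62.4 = 18.00 ft.
Total head at well C: h = z + ψ = 176.05 + 18.00 = 194.05 ft.
Total head at well F: h = 177.82 ft (water level in the piezometer is the total head).
Head difference: h(well C) − h(well F) = 194.05 − 177.82 = 16.23 ft.

Δh ≈ 16.23 ft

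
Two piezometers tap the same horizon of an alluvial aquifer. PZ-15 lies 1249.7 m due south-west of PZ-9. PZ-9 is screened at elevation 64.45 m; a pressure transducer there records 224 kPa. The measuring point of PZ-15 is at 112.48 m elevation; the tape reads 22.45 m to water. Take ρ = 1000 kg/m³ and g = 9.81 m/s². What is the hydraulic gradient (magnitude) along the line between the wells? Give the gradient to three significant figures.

Pressure head at PZ-9: ψ = P/(ρg) = 224×1000 / (1000 × 9.81) = 22.83 m.
Total head at PZ-9: h = z + ψ = 64.45 + 22.83 = 87.28 m.
Total head at PZ-15: h = 112.48 − 22.45 = 90.03 m.
Head difference: h(PZ-9) − h(PZ-15) = 87.28 − 90.03 = -2.75 m.
Hydraulic gradient: i = |Δh| / L = 2.75 / 1249.7 = 0.00220.

i ≈ 0.00220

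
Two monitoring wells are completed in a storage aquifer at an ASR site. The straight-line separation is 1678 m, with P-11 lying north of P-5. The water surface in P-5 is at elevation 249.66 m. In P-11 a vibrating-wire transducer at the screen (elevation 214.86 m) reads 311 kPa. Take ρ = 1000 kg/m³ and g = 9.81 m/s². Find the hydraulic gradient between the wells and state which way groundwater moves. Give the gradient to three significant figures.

Total head at P-5: h = 249.66 m (water level in the piezometer is the total head).
Pressure head at P-11: ψ = P/(ρg) = 311×1000 / (1000 × 9.81) = 31.70 m.
Total head at P-11: h = z + ψ = 214.86 + 31.70 = 246.56 m.
Head difference: h(P-5) − h(P-11) = 249.66 − 246.56 = 3.10 m.
Hydraulic gradient: i = |Δh| / L = 3.10 / 1678 = 0.00185.
Flow is from higher to lower head: from P-5 toward P-11, i.e. toward the north.

i ≈ 0.00185; groundwater flows toward the north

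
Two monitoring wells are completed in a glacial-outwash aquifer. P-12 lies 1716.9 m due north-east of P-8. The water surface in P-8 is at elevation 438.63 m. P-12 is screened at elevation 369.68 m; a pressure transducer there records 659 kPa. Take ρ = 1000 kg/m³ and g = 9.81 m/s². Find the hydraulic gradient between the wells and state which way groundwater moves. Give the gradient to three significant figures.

Total head at P-8: h = 438.63 m (water level in the piezometer is the total head).
Pressure head at P-12: ψ = P/(ρg) = 659×1000 / (1000 × 9.81) = 67.18 m.
Total head at P-12: h = z + ψ = 369.68 + 67.18 = 436.86 m.
Head difference: h(P-8) − h(P-12) = 438.63 − 436.86 = 1.77 m.
Hydraulic gradient: i = |Δh| / L = 1.77 / 1716.9 = 0.00103.
Flow is from higher to lower head: from P-8 toward P-12, i.e. toward the north-east.

i ≈ 0.00103; groundwater flows toward the north-east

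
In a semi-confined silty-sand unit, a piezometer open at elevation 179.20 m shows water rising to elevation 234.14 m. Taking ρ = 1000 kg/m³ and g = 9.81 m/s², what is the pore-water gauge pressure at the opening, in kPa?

P ≈ 539 kPa

Pressure head ψ = h − z = 234.14 − 179.20 = 54.94 m.
P = ρgψ = 1000 × 9.81 × 54.94 = 538961 Pa ≈ 539 kPa.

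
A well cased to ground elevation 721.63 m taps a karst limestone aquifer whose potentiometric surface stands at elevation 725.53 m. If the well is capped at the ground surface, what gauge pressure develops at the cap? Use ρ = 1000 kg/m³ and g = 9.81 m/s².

Head above the cap: Δh = 725.53 − 721.63 = 3.90 m.
P = ρgΔh = 1000 × 9.81 × 3.90 = 38259 Pa ≈ 38.3 kPa.

P ≈ 38.3 kPa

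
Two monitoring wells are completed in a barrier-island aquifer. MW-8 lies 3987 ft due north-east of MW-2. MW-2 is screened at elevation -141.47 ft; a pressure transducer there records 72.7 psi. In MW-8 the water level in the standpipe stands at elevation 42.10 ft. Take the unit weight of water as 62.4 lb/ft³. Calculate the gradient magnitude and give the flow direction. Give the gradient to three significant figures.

Pressure head at MW-2: ψ = 144·P/γ = 144 × 72.7 / 62.4 = 167.77 ft.
Total head at MW-2: h = z + ψ = -141.47 + 167.77 = 26.30 ft.
Total head at MW-8: h = 42.10 ft (water level in the piezometer is the total head).
Head difference: h(MW-2) − h(MW-8) = 26.30 − 42.10 = -15.80 ft.
Hydraulic gradient: i = |Δh| / L = 15.80 / 3987 = 0.00396.
Flow is from higher to lower head: from MW-8 toward MW-2, i.e. toward the south-west.

i ≈ 0.00396; groundwater flows toward the south-west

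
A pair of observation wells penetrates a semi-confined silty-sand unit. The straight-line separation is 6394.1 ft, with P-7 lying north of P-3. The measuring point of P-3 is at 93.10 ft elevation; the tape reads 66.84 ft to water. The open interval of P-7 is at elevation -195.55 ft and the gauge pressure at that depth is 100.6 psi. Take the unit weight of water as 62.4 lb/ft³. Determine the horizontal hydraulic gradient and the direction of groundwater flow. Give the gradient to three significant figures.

Total head at P-3: h = 93.10 − 66.84 = 26.26 ft.
Pressure head at P-7: ψ = 144·P/γ = 144 × 100.6 / 62.4 = 232.15 ft.
Total head at P-7: h = z + ψ = -195.55 + 232.15 = 36.60 ft.
Head difference: h(P-3) − h(P-7) = 26.26 − 36.60 = -10.34 ft.
Hydraulic gradient: i = |Δh| / L = 10.34 / 6394.1 = 0.00162.
Flow is from higher to lower head: from P-7 toward P-3, i.e. toward the south.

i ≈ 0.00162; groundwater flows toward the south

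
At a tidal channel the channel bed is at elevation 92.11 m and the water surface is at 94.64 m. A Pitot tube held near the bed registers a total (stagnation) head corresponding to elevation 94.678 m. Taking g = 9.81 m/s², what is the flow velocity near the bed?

v ≈ 0.863 m/s

Near the bed, under hydrostatic conditions, the piezometric head (z + ψ) equals the free-surface elevation, 94.64 m.
Velocity head = total − piezometric = 94.678 − 94.64 = 0.038 m.
v = √(2g·h_v) = √(2 × 9.81 × 0.038) = 0.863 m/s.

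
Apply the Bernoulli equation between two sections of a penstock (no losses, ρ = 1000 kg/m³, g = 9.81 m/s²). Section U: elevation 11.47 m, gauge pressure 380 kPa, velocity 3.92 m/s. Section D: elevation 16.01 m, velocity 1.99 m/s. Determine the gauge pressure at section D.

P₂ ≈ 341 kPa

Pressure head at U: ψ₁ = P₁/(ρg) = 380×1000 / (1000 × 9.81) = 38.74 m.
Velocity heads: v₁²/2g = 3.92²/19.62 = 0.783 m; v₂²/2g = 1.99²/19.62 = 0.202 m.
Total head H = z₁ + ψ₁ + v₁²/2g = 11.47 + 38.74 + 0.783 = 50.99 m.
ψ₂ = H − z₂ − v₂²/2g = 50.99 − 16.01 − 0.202 = 34.78 m.
P₂ = ρgψ₂ = 1000 × 9.81 × 34.78 ≈ 341 kPa.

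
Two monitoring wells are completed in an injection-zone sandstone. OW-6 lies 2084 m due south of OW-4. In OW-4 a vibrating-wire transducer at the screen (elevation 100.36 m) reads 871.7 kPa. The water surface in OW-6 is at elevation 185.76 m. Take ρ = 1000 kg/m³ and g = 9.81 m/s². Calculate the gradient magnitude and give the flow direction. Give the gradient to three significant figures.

Pressure head at OW-4: ψ = P/(ρg) = 871.7×1000 / (1000 × 9.81) = 88.86 m.
Total head at OW-4: h = z + ψ = 100.36 + 88.86 = 189.22 m.
Total head at OW-6: h = 185.76 m (water level in the piezometer is the total head).
Head difference: h(OW-4) − h(OW-6) = 189.22 − 185.76 = 3.46 m.
Hydraulic gradient: i = |Δh| / L = 3.46 / 2084 = 0.00166.
Flow is from higher to lower head: from OW-4 toward OW-6, i.e. toward the south.

i ≈ 0.00166; groundwater flows toward the south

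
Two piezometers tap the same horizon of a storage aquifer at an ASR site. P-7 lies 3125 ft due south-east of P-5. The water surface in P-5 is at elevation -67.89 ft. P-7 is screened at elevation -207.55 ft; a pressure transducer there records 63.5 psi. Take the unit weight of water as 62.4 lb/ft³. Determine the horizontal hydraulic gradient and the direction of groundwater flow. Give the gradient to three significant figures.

Total head at P-5: h = -67.89 ft (water level in the piezometer is the total head).
Pressure head at P-7: ψ = 144·P/γ = 144 × 63.5 / 62.4 = 146.54 ft.
Total head at P-7: h = z + ψ = -207.55 + 146.54 = -61.01 ft.
Head difference: h(P-5) − h(P-7) = -67.89 − (-61.01) = -6.88 ft.
Hydraulic gradient: i = |Δh| / L = 6.88 / 3125 = 0.00220.
Flow is from higher to lower head: from P-7 toward P-5, i.e. toward the north-west.

i ≈ 0.00220; groundwater flows toward the north-west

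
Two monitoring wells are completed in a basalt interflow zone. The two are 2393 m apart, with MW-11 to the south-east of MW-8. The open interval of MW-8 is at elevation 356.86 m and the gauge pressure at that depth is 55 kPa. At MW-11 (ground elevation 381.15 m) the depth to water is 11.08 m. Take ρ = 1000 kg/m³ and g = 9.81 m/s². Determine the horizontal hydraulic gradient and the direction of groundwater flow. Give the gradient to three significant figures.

Pressure head at MW-8: ψ = P/(ρg) = 55×1000 / (1000 × 9.81) = 5.61 m.
Total head at MW-8: h = z + ψ = 356.86 + 5.61 = 362.47 m.
Total head at MW-11: h = 381.15 − 11.08 = 370.07 m.
Head difference: h(MW-8) − h(MW-11) = 362.47 − 370.07 = -7.60 m.
Hydraulic gradient: i = |Δh| / L = 7.60 / 2393 = 0.00318.
Flow is from higher to lower head: from MW-11 toward MW-8, i.e. toward the north-west.

i ≈ 0.00318; groundwater flows toward the north-west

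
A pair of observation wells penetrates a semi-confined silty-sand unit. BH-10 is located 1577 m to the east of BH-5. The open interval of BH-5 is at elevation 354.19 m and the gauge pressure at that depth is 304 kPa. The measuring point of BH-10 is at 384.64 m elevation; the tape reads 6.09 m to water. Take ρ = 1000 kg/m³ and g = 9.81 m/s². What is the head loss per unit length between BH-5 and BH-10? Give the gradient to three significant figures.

Pressure head at BH-5: ψ = P/(ρg) = 304×1000 / (1000 × 9.81) = 30.99 m.
Total head at BH-5: h = z + ψ = 354.19 + 30.99 = 385.18 m.
Total head at BH-10: h = 384.64 − 6.09 = 378.55 m.
Head difference: h(BH-5) − h(BH-10) = 385.18 − 378.55 = 6.63 m.
Hydraulic gradient: i = |Δh| / L = 6.63 / 1577 = 0.00420.

i ≈ 0.00420 m/m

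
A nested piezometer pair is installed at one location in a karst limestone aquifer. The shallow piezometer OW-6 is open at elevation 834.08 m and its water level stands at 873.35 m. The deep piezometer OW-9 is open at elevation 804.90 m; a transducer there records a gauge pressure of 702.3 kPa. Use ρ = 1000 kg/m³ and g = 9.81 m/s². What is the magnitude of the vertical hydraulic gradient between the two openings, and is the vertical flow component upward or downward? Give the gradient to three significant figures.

|i_v| ≈ 0.108; vertical flow is upward

Total head at OW-6: h = 873.35 m (water level in the standpipe).
Pressure head at OW-9: ψ = P/(ρg) = 702.3×1000 / (1000 × 9.81) = 71.59 m.
Total head at OW-9: h = z + ψ = 804.90 + 71.59 = 876.49 m.
Δh = h(OW-6) − h(OW-9) = 873.35 − 876.49 = -3.14 m.
Vertical separation Δz = 834.08 − 804.90 = 29.18 m.
|i_v| = |Δh| / Δz = 3.14 / 29.18 = 0.108.
Head is higher in the deep piezometer, so vertical flow is upward (discharge condition).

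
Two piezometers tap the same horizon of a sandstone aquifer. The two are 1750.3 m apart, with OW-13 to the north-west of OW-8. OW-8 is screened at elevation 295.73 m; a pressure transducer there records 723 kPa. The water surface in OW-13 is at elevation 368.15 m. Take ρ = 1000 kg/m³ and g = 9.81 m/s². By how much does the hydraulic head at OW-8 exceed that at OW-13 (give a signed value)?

Pressure head at OW-8: ψ = P/(ρg) = 723×1000 / (1000 × 9.81) = 73.70 m.
Total head at OW-8: h = z + ψ = 295.73 + 73.70 = 369.43 m.
Total head at OW-13: h = 368.15 m (water level in the piezometer is the total head).
Head difference: h(OW-8) − h(OW-13) = 369.43 − 368.15 = 1.28 m.

Δh ≈ 1.28 m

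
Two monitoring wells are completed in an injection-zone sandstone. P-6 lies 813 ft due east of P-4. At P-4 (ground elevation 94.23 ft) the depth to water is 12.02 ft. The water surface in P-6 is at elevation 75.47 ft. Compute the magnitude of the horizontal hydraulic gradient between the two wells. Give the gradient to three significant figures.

Total head at P-4: h = 94.23 − 12.02 = 82.21 ft.
Total head at P-6: h = 75.47 ft (water level in the piezometer is the total head).
Head difference: h(P-4) − h(P-6) = 82.21 − 75.47 = 6.74 ft.
Hydraulic gradient: i = |Δh| / L = 6.74 / 813 = 0.00829.

i ≈ 0.00829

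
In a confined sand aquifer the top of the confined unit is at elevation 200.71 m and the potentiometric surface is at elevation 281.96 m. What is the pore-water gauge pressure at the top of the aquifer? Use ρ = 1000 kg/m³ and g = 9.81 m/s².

P ≈ 797 kPa

Pressure head at the aquifer top: ψ = h − z = 281.96 − 200.71 = 81.25 m.
P = ρgψ = 1000 × 9.81 × 81.25 = 797062 Pa ≈ 797 kPa.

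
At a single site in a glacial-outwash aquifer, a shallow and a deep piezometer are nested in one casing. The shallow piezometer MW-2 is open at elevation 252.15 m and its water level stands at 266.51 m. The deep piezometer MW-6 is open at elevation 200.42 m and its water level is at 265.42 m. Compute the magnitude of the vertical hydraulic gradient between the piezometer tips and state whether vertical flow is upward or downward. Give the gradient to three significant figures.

|i_v| ≈ 0.0211; vertical flow is downward

Total head at MW-2: h = 266.51 m (water level in the standpipe).
Total head at MW-6: h = 265.42 m.
Δh = h(MW-2) − h(MW-6) = 266.51 − 265.42 = 1.09 m.
Vertical separation Δz = 252.15 − 200.42 = 51.73 m.
|i_v| = |Δh| / Δz = 1.09 / 51.73 = 0.0211.
Head is higher in the shallow piezometer, so vertical flow is downward (recharge condition).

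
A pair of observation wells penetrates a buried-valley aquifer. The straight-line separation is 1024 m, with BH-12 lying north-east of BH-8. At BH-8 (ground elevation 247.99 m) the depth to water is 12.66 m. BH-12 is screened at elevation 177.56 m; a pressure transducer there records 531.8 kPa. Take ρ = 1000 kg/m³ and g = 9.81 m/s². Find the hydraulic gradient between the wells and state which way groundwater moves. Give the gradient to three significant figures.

i ≈ 0.00348; groundwater flows toward the north-east

Total head at BH-8: h = 247.99 − 12.66 = 235.33 m.
Pressure head at BH-12: ψ = P/(ρg) = 531.8×1000 / (1000 × 9.81) = 54.21 m.
Total head at BH-12: h = z + ψ = 177.56 + 54.21 = 231.77 m.
Head difference: h(BH-8) − h(BH-12) = 235.33 − 231.77 = 3.56 m.
Hydraulic gradient: i = |Δh| / L = 3.56 / 1024 = 0.00348.
Flow is from higher to lower head: from BH-8 toward BH-12, i.e. toward the north-east.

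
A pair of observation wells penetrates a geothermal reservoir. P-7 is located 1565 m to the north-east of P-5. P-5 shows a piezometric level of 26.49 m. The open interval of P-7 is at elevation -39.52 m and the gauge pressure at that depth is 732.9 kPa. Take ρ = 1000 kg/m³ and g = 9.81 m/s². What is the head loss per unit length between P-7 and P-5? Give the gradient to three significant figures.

Total head at P-5: h = 26.49 m (water level in the piezometer is the total head).
Pressure head at P-7: ψ = P/(ρg) = 732.9×1000 / (1000 × 9.81) = 74.71 m.
Total head at P-7: h = z + ψ = -39.52 + 74.71 = 35.19 m.
Head difference: h(P-5) − h(P-7) = 26.49 − 35.19 = -8.70 m.
Hydraulic gradient: i = |Δh| / L = 8.70 / 1565 = 0.00556.

i ≈ 0.00556 m/m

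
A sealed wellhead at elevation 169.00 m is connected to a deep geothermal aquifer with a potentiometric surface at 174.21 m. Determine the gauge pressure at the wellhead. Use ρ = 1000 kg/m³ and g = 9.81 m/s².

P ≈ 51.1 kPa

Head above the cap: Δh = 174.21 − 169.00 = 5.21 m.
P = ρgΔh = 1000 × 9.81 × 5.21 = 51110 Pa ≈ 51.1 kPa.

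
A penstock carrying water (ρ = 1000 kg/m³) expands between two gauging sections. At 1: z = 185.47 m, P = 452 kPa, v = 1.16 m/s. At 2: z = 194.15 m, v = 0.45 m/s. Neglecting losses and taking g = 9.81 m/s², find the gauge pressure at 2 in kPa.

Pressure head at 1: ψ₁ = P₁/(ρg) = 452×1000 / (1000 × 9.81) = 46.08 m.
Velocity heads: v₁²/2g = 1.16²/19.62 = 0.069 m; v₂²/2g = 0.45²/19.62 = 0.010 m.
Total head H = z₁ + ψ₁ + v₁²/2g = 185.47 + 46.08 + 0.069 = 231.62 m.
ψ₂ = H − z₂ − v₂²/2g = 231.62 − 194.15 − 0.010 = 37.46 m.
P₂ = ρgψ₂ = 1000 × 9.81 × 37.46 ≈ 367 kPa.

P₂ ≈ 367 kPa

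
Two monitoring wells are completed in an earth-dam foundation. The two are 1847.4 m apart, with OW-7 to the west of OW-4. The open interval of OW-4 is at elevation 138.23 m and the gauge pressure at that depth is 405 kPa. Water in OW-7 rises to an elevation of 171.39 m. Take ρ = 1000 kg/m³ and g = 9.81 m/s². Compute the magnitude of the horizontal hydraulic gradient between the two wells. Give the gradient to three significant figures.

i ≈ 0.00440

Pressure head at OW-4: ψ = P/(ρg) = 405×1000 / (1000 × 9.81) = 41.28 m.
Total head at OW-4: h = z + ψ = 138.23 + 41.28 = 179.51 m.
Total head at OW-7: h = 171.39 m (water level in the piezometer is the total head).
Head difference: h(OW-4) − h(OW-7) = 179.51 − 171.39 = 8.12 m.
Hydraulic gradient: i = |Δh| / L = 8.12 / 1847.4 = 0.00440.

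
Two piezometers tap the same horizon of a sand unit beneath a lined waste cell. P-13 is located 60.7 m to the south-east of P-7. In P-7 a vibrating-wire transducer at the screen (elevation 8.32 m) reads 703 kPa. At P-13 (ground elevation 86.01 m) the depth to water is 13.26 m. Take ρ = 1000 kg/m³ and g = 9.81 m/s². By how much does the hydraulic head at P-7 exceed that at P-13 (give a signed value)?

Δh ≈ 7.23 m

Pressure head at P-7: ψ = P/(ρg) = 703×1000 / (1000 × 9.81) = 71.66 m.
Total head at P-7: h = z + ψ = 8.32 + 71.66 = 79.98 m.
Total head at P-13: h = 86.01 − 13.26 = 72.75 m.
Head difference: h(P-7) − h(P-13) = 79.98 − 72.75 = 7.23 m.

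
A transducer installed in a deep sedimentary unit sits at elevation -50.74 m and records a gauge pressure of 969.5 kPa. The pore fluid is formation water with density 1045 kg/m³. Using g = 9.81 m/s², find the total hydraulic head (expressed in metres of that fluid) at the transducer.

ψ = P/(ρg) = 969.5×1000 / (1045 × 9.81) = 94.57 m.
h = z + ψ = -50.74 + 94.57 = 43.83 m.

h ≈ 43.83 m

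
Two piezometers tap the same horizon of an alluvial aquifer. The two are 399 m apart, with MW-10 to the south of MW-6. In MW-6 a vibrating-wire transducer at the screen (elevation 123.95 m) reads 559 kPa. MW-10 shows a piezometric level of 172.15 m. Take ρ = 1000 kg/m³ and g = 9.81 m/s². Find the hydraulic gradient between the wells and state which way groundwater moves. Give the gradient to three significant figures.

Pressure head at MW-6: ψ = P/(ρg) = 559×1000 / (1000 × 9.81) = 56.98 m.
Total head at MW-6: h = z + ψ = 123.95 + 56.98 = 180.93 m.
Total head at MW-10: h = 172.15 m (water level in the piezometer is the total head).
Head difference: h(MW-6) − h(MW-10) = 180.93 − 172.15 = 8.78 m.
Hydraulic gradient: i = |Δh| / L = 8.78 / 399 = 0.0220.
Flow is from higher to lower head: from MW-6 toward MW-10, i.e. toward the south.

i ≈ 0.0220; groundwater flows toward the south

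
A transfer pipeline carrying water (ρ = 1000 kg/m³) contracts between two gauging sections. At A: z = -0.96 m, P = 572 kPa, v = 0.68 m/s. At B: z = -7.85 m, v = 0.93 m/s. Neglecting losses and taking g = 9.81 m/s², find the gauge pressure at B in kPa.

P₂ ≈ 639 kPa

Pressure head at A: ψ₁ = P₁/(ρg) = 572×1000 / (1000 × 9.81) = 58.31 m.
Velocity heads: v₁²/2g = 0.68²/19.62 = 0.024 m; v₂²/2g = 0.93²/19.62 = 0.044 m.
Total head H = z₁ + ψ₁ + v₁²/2g = -0.96 + 58.31 + 0.024 = 57.37 m.
ψ₂ = H − z₂ − v₂²/2g = 57.37 − (-7.85) − 0.044 = 65.18 m.
P₂ = ρgψ₂ = 1000 × 9.81 × 65.18 ≈ 639 kPa.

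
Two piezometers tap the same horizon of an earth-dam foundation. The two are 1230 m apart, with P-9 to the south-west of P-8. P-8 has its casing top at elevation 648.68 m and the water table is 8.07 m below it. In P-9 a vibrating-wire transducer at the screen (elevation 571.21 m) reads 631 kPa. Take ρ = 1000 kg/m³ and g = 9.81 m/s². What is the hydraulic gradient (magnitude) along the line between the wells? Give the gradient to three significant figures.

i ≈ 0.00413

Total head at P-8: h = 648.68 − 8.07 = 640.61 m.
Pressure head at P-9: ψ = P/(ρg) = 631×1000 / (1000 × 9.81) = 64.32 m.
Total head at P-9: h = z + ψ = 571.21 + 64.32 = 635.53 m.
Head difference: h(P-8) − h(P-9) = 640.61 − 635.53 = 5.08 m.
Hydraulic gradient: i = |Δh| / L = 5.08 / 1230 = 0.00413.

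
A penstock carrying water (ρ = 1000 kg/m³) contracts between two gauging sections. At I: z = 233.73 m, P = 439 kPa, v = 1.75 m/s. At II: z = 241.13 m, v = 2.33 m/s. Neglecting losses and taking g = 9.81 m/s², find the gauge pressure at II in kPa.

P₂ ≈ 365 kPa

Pressure head at I: ψ₁ = P₁/(ρg) = 439×1000 / (1000 × 9.81) = 44.75 m.
Velocity heads: v₁²/2g = 1.75²/19.62 = 0.156 m; v₂²/2g = 2.33²/19.62 = 0.277 m.
Total head H = z₁ + ψ₁ + v₁²/2g = 233.73 + 44.75 + 0.156 = 278.64 m.
ψ₂ = H − z₂ − v₂²/2g = 278.64 − 241.13 − 0.277 = 37.23 m.
P₂ = ρgψ₂ = 1000 × 9.81 × 37.23 ≈ 365 kPa.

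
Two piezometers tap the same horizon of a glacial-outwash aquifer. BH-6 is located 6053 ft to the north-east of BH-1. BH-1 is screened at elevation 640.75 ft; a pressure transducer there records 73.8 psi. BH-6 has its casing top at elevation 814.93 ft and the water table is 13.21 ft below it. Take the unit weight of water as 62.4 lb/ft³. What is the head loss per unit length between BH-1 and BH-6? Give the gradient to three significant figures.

i ≈ 0.00154 ft/ft

Pressure head at BH-1: ψ = 144·P/γ = 144 × 73.8 / 62.4 = 170.31 ft.
Total head at BH-1: h = z + ψ = 640.75 + 170.31 = 811.06 ft.
Total head at BH-6: h = 814.93 − 13.21 = 801.72 ft.
Head difference: h(BH-1) − h(BH-6) = 811.06 − 801.72 = 9.34 ft.
Hydraulic gradient: i = |Δh| / L = 9.34 / 6053 = 0.00154.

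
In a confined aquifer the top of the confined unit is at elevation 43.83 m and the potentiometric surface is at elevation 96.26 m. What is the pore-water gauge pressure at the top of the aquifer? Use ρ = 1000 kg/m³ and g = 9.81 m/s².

P ≈ 514 kPa

Pressure head at the aquifer top: ψ = h − z = 96.26 − 43.83 = 52.43 m.
P = ρgψ = 1000 × 9.81 × 52.43 = 514338 Pa ≈ 514 kPa.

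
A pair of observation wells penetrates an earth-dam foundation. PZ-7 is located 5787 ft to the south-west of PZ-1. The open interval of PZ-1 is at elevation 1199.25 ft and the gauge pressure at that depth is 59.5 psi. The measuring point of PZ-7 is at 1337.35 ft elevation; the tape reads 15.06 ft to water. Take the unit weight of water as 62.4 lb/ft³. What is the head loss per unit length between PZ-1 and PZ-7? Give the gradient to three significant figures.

i ≈ 0.00247 ft/ft

Pressure head at PZ-1: ψ = 144·P/γ = 144 × 59.5 / 62.4 = 137.31 ft.
Total head at PZ-1: h = z + ψ = 1199.25 + 137.31 = 1336.56 ft.
Total head at PZ-7: h = 1337.35 − 15.06 = 1322.29 ft.
Head difference: h(PZ-1) − h(PZ-7) = 1336.56 − 1322.29 = 14.27 ft.
Hydraulic gradient: i = |Δh| / L = 14.27 / 5787 = 0.00247.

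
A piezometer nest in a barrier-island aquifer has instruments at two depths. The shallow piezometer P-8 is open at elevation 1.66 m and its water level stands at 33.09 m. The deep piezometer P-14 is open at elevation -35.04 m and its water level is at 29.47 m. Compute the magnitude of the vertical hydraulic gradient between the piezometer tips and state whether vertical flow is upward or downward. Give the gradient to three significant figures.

|i_v| ≈ 0.0986; vertical flow is downward

Total head at P-8: h = 33.09 m (water level in the standpipe).
Total head at P-14: h = 29.47 m.
Δh = h(P-8) − h(P-14) = 33.09 − 29.47 = 3.62 m.
Vertical separation Δz = 1.66 − (-35.04) = 36.70 m.
|i_v| = |Δh| / Δz = 3.62 / 36.70 = 0.0986.
Head is higher in the shallow piezometer, so vertical flow is downward (recharge condition).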